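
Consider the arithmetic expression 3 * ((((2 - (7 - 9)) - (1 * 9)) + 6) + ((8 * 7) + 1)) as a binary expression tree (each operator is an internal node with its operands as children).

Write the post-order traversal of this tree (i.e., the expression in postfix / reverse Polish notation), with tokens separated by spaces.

Post-order on an expression tree gives postfix notation: for each operator, emit left operand, right operand, then the operator.

3 2 7 9 - - 1 9 * - 6 + 8 7 * 1 + + *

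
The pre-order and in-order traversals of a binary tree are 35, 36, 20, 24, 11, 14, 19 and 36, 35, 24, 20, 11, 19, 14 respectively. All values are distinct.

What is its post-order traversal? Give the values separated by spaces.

36 24 19 14 11 20 35

The first element of pre-order is the root; it splits in-order into left and right subtrees.
Root 35: left subtree has 1 node {36}, right has 5 {24, 20, 11, 19, 14}.
  Root 20: left subtree has 1 node {24}, right has 3 {11, 19, 14}.
    Root 11: left subtree has 0 nodes { }, right has 2 {19, 14}.
      Root 14: left subtree has 1 node {19}, right has 0 { }.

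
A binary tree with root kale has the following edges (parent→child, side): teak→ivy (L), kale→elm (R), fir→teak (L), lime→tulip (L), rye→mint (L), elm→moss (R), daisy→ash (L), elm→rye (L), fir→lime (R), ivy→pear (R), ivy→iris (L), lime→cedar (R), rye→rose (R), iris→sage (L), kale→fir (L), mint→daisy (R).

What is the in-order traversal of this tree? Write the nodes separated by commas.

In-order visits the left subtree, then the node, then the right subtree.
At kale: go left to fir.
  At fir: go left to teak.
    At teak: go left to ivy.
      At ivy: go left to iris.
        At iris: go left to sage.
          sage is a leaf — visit sage.
        Visit iris.
        At iris: no right child.
      Visit ivy.
      At ivy: go right to pear.
        pear is a leaf — visit pear.
    Visit teak.
    At teak: no right child.
  Visit fir.
  At fir: go right to lime.
    At lime: go left to tulip.
      tulip is a leaf — visit tulip.
    Visit lime.
    At lime: go right to cedar.
      cedar is a leaf — visit cedar.
Visit kale.
At kale: go right to elm.
  At elm: go left to rye.
    At rye: go left to mint.
      At mint: no left child.
      Visit mint.
      At mint: go right to daisy.
        At daisy: go left to ash.
          ash is a leaf — visit ash.
        Visit daisy.
        At daisy: no right child.
    Visit rye.
    At rye: go right to rose.
      rose is a leaf — visit rose.
  Visit elm.
  At elm: go right to moss.
    moss is a leaf — visit moss.

sage, iris, ivy, pear, teak, fir, tulip, lime, cedar, kale, mint, ash, daisy, rye, rose, elm, moss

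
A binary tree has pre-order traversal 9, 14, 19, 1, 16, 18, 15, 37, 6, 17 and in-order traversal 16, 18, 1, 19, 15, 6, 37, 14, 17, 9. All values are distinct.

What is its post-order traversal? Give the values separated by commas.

The first element of pre-order is the root; it splits in-order into left and right subtrees.
Root 9: left subtree has 9 nodes {16, 18, 1, 19, 15, 6, 37, 14, 17}, right has 0 { }.
  Root 14: left subtree has 7 nodes {16, 18, 1, 19, 15, 6, 37}, right has 1 {17}.
    Root 19: left subtree has 3 nodes {16, 18, 1}, right has 3 {15, 6, 37}.
      Root 1: left subtree has 2 nodes {16, 18}, right has 0 { }.
        Root 16: left subtree has 0 nodes { }, right has 1 {18}.
      Root 15: left subtree has 0 nodes { }, right has 2 {6, 37}.
        Root 37: left subtree has 1 node {6}, right has 0 { }.

18, 16, 1, 6, 37, 15, 19, 17, 14, 9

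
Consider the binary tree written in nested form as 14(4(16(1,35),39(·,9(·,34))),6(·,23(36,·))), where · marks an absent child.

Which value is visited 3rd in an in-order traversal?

35

In-order visits the left subtree, then the node, then the right subtree.
At 14: go left to 4.
  At 4: go left to 16.
    At 16: go left to 1.
      1 is a leaf — visit 1.
    Visit 16.
    At 16: go right to 35.
      35 is a leaf — visit 35.
  Visit 4.
  At 4: go right to 39.
    At 39: no left child.
    Visit 39.
    At 39: go right to 9.
      At 9: no left child.
      Visit 9.
      At 9: go right to 34.
        34 is a leaf — visit 34.
Visit 14.
At 14: go right to 6.
  At 6: no left child.
  Visit 6.
  At 6: go right to 23.
    At 23: go left to 36.
      36 is a leaf — visit 36.
    Visit 23.
    At 23: no right child.
Full in-order sequence: 1, 16, 35, 4, 39, 9, 34, 14, 6, 36, 23.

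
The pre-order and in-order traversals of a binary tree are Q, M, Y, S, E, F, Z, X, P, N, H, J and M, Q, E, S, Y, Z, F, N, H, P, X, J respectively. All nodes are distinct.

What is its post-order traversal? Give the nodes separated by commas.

The first element of pre-order is the root; it splits in-order into left and right subtrees.
Root Q: left subtree has 1 node {M}, right has 10 {E, S, Y, Z, F, N, H, P, X, J}.
  Root Y: left subtree has 2 nodes {E, S}, right has 7 {Z, F, N, H, P, X, J}.
    Root S: left subtree has 1 node {E}, right has 0 { }.
    Root F: left subtree has 1 node {Z}, right has 5 {N, H, P, X, J}.
      Root X: left subtree has 3 nodes {N, H, P}, right has 1 {J}.
        Root P: left subtree has 2 nodes {N, H}, right has 0 { }.
          Root N: left subtree has 0 nodes { }, right has 1 {H}.

M, E, S, Z, H, N, P, J, X, F, Y, Q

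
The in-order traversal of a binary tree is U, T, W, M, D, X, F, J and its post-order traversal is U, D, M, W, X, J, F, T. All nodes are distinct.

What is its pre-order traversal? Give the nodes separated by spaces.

T U F X W M D J

The last element of post-order is the root; it splits in-order into left and right subtrees.
Root T: left subtree has 1 node {U}, right has 6 {W, M, D, X, F, J}.
  Root F: left subtree has 4 nodes {W, M, D, X}, right has 1 {J}.
    Root X: left subtree has 3 nodes {W, M, D}, right has 0 { }.
      Root W: left subtree has 0 nodes { }, right has 2 {M, D}.
        Root M: left subtree has 0 nodes { }, right has 1 {D}.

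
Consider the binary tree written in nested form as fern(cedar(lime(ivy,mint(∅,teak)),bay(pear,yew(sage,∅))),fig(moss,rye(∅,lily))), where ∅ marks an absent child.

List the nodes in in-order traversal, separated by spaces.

In-order visits the left subtree, then the node, then the right subtree.
At fern: go left to cedar.
  At cedar: go left to lime.
    At lime: go left to ivy.
      ivy is a leaf — visit ivy.
    Visit lime.
    At lime: go right to mint.
      At mint: no left child.
      Visit mint.
      At mint: go right to teak.
        teak is a leaf — visit teak.
  Visit cedar.
  At cedar: go right to bay.
    At bay: go left to pear.
      pear is a leaf — visit pear.
    Visit bay.
    At bay: go right to yew.
      At yew: go left to sage.
        sage is a leaf — visit sage.
      Visit yew.
      At yew: no right child.
Visit fern.
At fern: go right to fig.
  At fig: go left to moss.
    moss is a leaf — visit moss.
  Visit fig.
  At fig: go right to rye.
    At rye: no left child.
    Visit rye.
    At rye: go right to lily.
      lily is a leaf — visit lily.

ivy lime mint teak cedar pear bay sage yew fern moss fig rye lily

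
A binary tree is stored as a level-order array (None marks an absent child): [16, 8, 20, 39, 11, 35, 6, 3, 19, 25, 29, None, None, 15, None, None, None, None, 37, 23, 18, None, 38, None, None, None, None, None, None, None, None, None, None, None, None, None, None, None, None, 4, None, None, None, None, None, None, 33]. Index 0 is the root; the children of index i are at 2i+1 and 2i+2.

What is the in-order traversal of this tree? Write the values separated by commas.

3, 39, 19, 37, 8, 4, 23, 25, 18, 11, 29, 38, 33, 16, 35, 20, 15, 6

In-order visits the left subtree, then the node, then the right subtree.
At 16: go left to 8.
  At 8: go left to 39.
    At 39: go left to 3.
      3 is a leaf — visit 3.
    Visit 39.
    At 39: go right to 19.
      At 19: no left child.
      Visit 19.
      At 19: go right to 37.
        37 is a leaf — visit 37.
  Visit 8.
  At 8: go right to 11.
    At 11: go left to 25.
      At 25: go left to 23.
        At 23: go left to 4.
          4 is a leaf — visit 4.
        Visit 23.
        At 23: no right child.
      Visit 25.
      At 25: go right to 18.
        18 is a leaf — visit 18.
    Visit 11.
    At 11: go right to 29.
      At 29: no left child.
      Visit 29.
      At 29: go right to 38.
        At 38: no left child.
        Visit 38.
        At 38: go right to 33.
          33 is a leaf — visit 33.
Visit 16.
At 16: go right to 20.
  At 20: go left to 35.
    35 is a leaf — visit 35.
  Visit 20.
  At 20: go right to 6.
    At 6: go left to 15.
      15 is a leaf — visit 15.
    Visit 6.
    At 6: no right child.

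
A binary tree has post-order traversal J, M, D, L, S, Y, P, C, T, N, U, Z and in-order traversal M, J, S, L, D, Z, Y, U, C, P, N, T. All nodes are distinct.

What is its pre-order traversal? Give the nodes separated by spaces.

The last element of post-order is the root; it splits in-order into left and right subtrees.
Root Z: left subtree has 5 nodes {M, J, S, L, D}, right has 6 {Y, U, C, P, N, T}.
  Root S: left subtree has 2 nodes {M, J}, right has 2 {L, D}.
    Root M: left subtree has 0 nodes { }, right has 1 {J}.
    Root L: left subtree has 0 nodes { }, right has 1 {D}.
  Root U: left subtree has 1 node {Y}, right has 4 {C, P, N, T}.
    Root N: left subtree has 2 nodes {C, P}, right has 1 {T}.
      Root C: left subtree has 0 nodes { }, right has 1 {P}.

Z S M J L D U Y N C P T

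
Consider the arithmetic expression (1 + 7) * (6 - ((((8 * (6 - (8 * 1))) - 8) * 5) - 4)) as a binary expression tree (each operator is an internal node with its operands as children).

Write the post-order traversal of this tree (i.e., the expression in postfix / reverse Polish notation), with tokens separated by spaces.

1 7 + 6 8 6 8 1 * - * 8 - 5 * 4 - - *

Post-order on an expression tree gives postfix notation: for each operator, emit left operand, right operand, then the operator.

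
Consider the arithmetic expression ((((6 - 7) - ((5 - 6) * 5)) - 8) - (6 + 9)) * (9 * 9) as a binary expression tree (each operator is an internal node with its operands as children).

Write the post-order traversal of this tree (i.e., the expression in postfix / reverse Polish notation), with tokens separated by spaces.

6 7 - 5 6 - 5 * - 8 - 6 9 + - 9 9 * *

Post-order on an expression tree gives postfix notation: for each operator, emit left operand, right operand, then the operator.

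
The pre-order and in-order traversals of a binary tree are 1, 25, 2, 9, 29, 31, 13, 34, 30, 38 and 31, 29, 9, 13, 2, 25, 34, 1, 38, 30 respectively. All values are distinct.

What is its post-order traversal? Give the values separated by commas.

31, 29, 13, 9, 2, 34, 25, 38, 30, 1

The first element of pre-order is the root; it splits in-order into left and right subtrees.
Root 1: left subtree has 7 nodes {31, 29, 9, 13, 2, 25, 34}, right has 2 {38, 30}.
  Root 25: left subtree has 5 nodes {31, 29, 9, 13, 2}, right has 1 {34}.
    Root 2: left subtree has 4 nodes {31, 29, 9, 13}, right has 0 { }.
      Root 9: left subtree has 2 nodes {31, 29}, right has 1 {13}.
        Root 29: left subtree has 1 node {31}, right has 0 { }.
  Root 30: left subtree has 1 node {38}, right has 0 { }.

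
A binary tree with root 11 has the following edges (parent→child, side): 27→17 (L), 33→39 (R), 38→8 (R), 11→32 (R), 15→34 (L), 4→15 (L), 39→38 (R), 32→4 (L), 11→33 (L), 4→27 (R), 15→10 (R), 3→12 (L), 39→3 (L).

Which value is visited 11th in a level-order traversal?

8

Level-order visits nodes level by level from the root, left to right within each level.
Level 0: 11
Level 1: 33, 32
Level 2: 39, 4
Level 3: 3, 38, 15, 27
Level 4: 12, 8, 34, 10, 17
Full level-order sequence: 11, 33, 32, 39, 4, 3, 38, 15, 27, 12, 8, 34, 10, 17.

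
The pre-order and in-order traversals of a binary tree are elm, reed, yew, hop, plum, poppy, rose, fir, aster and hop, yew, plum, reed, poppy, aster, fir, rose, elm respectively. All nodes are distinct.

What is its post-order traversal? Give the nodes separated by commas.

hop, plum, yew, aster, fir, rose, poppy, reed, elm

The first element of pre-order is the root; it splits in-order into left and right subtrees.
Root elm: left subtree has 8 nodes {hop, yew, plum, reed, poppy, aster, fir, rose}, right has 0 { }.
  Root reed: left subtree has 3 nodes {hop, yew, plum}, right has 4 {poppy, aster, fir, rose}.
    Root yew: left subtree has 1 node {hop}, right has 1 {plum}.
    Root poppy: left subtree has 0 nodes { }, right has 3 {aster, fir, rose}.
      Root rose: left subtree has 2 nodes {aster, fir}, right has 0 { }.
        Root fir: left subtree has 1 node {aster}, right has 0 { }.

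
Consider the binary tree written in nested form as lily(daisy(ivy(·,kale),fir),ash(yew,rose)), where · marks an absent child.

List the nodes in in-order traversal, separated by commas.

ivy, kale, daisy, fir, lily, yew, ash, rose

In-order visits the left subtree, then the node, then the right subtree.
At lily: go left to daisy.
  At daisy: go left to ivy.
    At ivy: no left child.
    Visit ivy.
    At ivy: go right to kale.
      kale is a leaf — visit kale.
  Visit daisy.
  At daisy: go right to fir.
    fir is a leaf — visit fir.
Visit lily.
At lily: go right to ash.
  At ash: go left to yew.
    yew is a leaf — visit yew.
  Visit ash.
  At ash: go right to rose.
    rose is a leaf — visit rose.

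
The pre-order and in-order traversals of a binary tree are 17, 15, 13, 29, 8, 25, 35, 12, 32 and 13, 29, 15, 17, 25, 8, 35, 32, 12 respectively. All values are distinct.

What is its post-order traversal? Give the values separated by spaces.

29 13 15 25 32 12 35 8 17

The first element of pre-order is the root; it splits in-order into left and right subtrees.
Root 17: left subtree has 3 nodes {13, 29, 15}, right has 5 {25, 8, 35, 32, 12}.
  Root 15: left subtree has 2 nodes {13, 29}, right has 0 { }.
    Root 13: left subtree has 0 nodes { }, right has 1 {29}.
  Root 8: left subtree has 1 node {25}, right has 3 {35, 32, 12}.
    Root 35: left subtree has 0 nodes { }, right has 2 {32, 12}.
      Root 12: left subtree has 1 node {32}, right has 0 { }.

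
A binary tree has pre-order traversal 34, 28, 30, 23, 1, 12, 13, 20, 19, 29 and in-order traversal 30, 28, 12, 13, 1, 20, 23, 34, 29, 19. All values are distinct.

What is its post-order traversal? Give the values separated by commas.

The first element of pre-order is the root; it splits in-order into left and right subtrees.
Root 34: left subtree has 7 nodes {30, 28, 12, 13, 1, 20, 23}, right has 2 {29, 19}.
  Root 28: left subtree has 1 node {30}, right has 5 {12, 13, 1, 20, 23}.
    Root 23: left subtree has 4 nodes {12, 13, 1, 20}, right has 0 { }.
      Root 1: left subtree has 2 nodes {12, 13}, right has 1 {20}.
        Root 12: left subtree has 0 nodes { }, right has 1 {13}.
  Root 19: left subtree has 1 node {29}, right has 0 { }.

30, 13, 12, 20, 1, 23, 28, 29, 19, 34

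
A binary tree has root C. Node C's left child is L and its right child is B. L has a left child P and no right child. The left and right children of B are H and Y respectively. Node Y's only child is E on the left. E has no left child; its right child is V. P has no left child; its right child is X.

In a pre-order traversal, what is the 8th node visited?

Pre-order visits the node, then its left subtree, then its right subtree.
Visit C.
At C: go left to L.
  Visit L.
  At L: go left to P.
    Visit P.
    At P: no left child.
    At P: go right to X.
      X is a leaf — visit X.
  At L: no right child.
At C: go right to B.
  Visit B.
  At B: go left to H.
    H is a leaf — visit H.
  At B: go right to Y.
    Visit Y.
    At Y: go left to E.
      Visit E.
      At E: no left child.
      At E: go right to V.
        V is a leaf — visit V.
    At Y: no right child.
Full pre-order sequence: C, L, P, X, B, H, Y, E, V.

E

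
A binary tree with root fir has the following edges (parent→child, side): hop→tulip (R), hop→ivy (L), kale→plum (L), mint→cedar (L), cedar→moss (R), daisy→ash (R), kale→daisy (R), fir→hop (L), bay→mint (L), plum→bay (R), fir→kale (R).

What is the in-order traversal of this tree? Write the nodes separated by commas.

ivy, hop, tulip, fir, plum, cedar, moss, mint, bay, kale, daisy, ash

In-order visits the left subtree, then the node, then the right subtree.
At fir: go left to hop.
  At hop: go left to ivy.
    ivy is a leaf — visit ivy.
  Visit hop.
  At hop: go right to tulip.
    tulip is a leaf — visit tulip.
Visit fir.
At fir: go right to kale.
  At kale: go left to plum.
    At plum: no left child.
    Visit plum.
    At plum: go right to bay.
      At bay: go left to mint.
        At mint: go left to cedar.
          At cedar: no left child.
          Visit cedar.
          At cedar: go right to moss.
            moss is a leaf — visit moss.
        Visit mint.
        At mint: no right child.
      Visit bay.
      At bay: no right child.
  Visit kale.
  At kale: go right to daisy.
    At daisy: no left child.
    Visit daisy.
    At daisy: go right to ash.
      ash is a leaf — visit ash.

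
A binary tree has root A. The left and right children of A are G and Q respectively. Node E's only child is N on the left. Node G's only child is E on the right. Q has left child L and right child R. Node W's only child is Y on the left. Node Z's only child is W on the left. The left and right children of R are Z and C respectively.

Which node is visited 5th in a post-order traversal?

Y

Post-order visits the left subtree, then the right subtree, then the node.
At A: go left to G.
  At G: no left child.
  At G: go right to E.
    At E: go left to N.
      N is a leaf — visit N.
    At E: no right child.
    Visit E.
  Visit G.
At A: go right to Q.
  At Q: go left to L.
    L is a leaf — visit L.
  At Q: go right to R.
    At R: go left to Z.
      At Z: go left to W.
        At W: go left to Y.
          Y is a leaf — visit Y.
        At W: no right child.
        Visit W.
      At Z: no right child.
      Visit Z.
    At R: go right to C.
      C is a leaf — visit C.
    Visit R.
  Visit Q.
Visit A.
Full post-order sequence: N, E, G, L, Y, W, Z, C, R, Q, A.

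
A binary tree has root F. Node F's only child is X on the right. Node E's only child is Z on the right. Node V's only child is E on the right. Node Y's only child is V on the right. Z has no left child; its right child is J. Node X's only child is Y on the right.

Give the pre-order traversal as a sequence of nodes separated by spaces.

F X Y V E Z J

Pre-order visits the node, then its left subtree, then its right subtree.
Visit F.
At F: no left child.
At F: go right to X.
  Visit X.
  At X: no left child.
  At X: go right to Y.
    Visit Y.
    At Y: no left child.
    At Y: go right to V.
      Visit V.
      At V: no left child.
      At V: go right to E.
        Visit E.
        At E: no left child.
        At E: go right to Z.
          Visit Z.
          At Z: no left child.
          At Z: go right to J.
            J is a leaf — visit J.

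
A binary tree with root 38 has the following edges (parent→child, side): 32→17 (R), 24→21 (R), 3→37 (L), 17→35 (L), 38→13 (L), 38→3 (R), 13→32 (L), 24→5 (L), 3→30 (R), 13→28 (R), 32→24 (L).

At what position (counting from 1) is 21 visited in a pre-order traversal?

Pre-order visits the node, then its left subtree, then its right subtree.
Visit 38.
At 38: go left to 13.
  Visit 13.
  At 13: go left to 32.
    Visit 32.
    At 32: go left to 24.
      Visit 24.
      At 24: go left to 5.
        5 is a leaf — visit 5.
      At 24: go right to 21.
        21 is a leaf — visit 21.
    At 32: go right to 17.
      Visit 17.
      At 17: go left to 35.
        35 is a leaf — visit 35.
      At 17: no right child.
  At 13: go right to 28.
    28 is a leaf — visit 28.
At 38: go right to 3.
  Visit 3.
  At 3: go left to 37.
    37 is a leaf — visit 37.
  At 3: go right to 30.
    30 is a leaf — visit 30.
Full pre-order sequence: 38, 13, 32, 24, 5, 21, 17, 35, 28, 3, 37, 30.

6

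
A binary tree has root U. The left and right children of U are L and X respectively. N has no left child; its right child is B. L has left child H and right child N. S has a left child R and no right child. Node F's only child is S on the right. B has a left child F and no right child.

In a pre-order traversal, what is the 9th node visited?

X

Pre-order visits the node, then its left subtree, then its right subtree.
Visit U.
At U: go left to L.
  Visit L.
  At L: go left to H.
    H is a leaf — visit H.
  At L: go right to N.
    Visit N.
    At N: no left child.
    At N: go right to B.
      Visit B.
      At B: go left to F.
        Visit F.
        At F: no left child.
        At F: go right to S.
          Visit S.
          At S: go left to R.
            R is a leaf — visit R.
          At S: no right child.
      At B: no right child.
At U: go right to X.
  X is a leaf — visit X.
Full pre-order sequence: U, L, H, N, B, F, S, R, X.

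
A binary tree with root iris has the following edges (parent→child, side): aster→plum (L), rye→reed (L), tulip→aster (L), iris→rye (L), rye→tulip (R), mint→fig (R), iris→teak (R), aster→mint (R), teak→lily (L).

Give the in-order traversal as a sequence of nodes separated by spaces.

reed rye plum aster mint fig tulip iris lily teak

In-order visits the left subtree, then the node, then the right subtree.
At iris: go left to rye.
  At rye: go left to reed.
    reed is a leaf — visit reed.
  Visit rye.
  At rye: go right to tulip.
    At tulip: go left to aster.
      At aster: go left to plum.
        plum is a leaf — visit plum.
      Visit aster.
      At aster: go right to mint.
        At mint: no left child.
        Visit mint.
        At mint: go right to fig.
          fig is a leaf — visit fig.
    Visit tulip.
    At tulip: no right child.
Visit iris.
At iris: go right to teak.
  At teak: go left to lily.
    lily is a leaf — visit lily.
  Visit teak.
  At teak: no right child.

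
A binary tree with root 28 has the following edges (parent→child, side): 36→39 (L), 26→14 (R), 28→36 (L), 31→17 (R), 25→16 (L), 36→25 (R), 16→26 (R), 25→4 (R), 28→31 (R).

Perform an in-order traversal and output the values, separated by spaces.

39 36 16 26 14 25 4 28 31 17

In-order visits the left subtree, then the node, then the right subtree.
At 28: go left to 36.
  At 36: go left to 39.
    39 is a leaf — visit 39.
  Visit 36.
  At 36: go right to 25.
    At 25: go left to 16.
      At 16: no left child.
      Visit 16.
      At 16: go right to 26.
        At 26: no left child.
        Visit 26.
        At 26: go right to 14.
          14 is a leaf — visit 14.
    Visit 25.
    At 25: go right to 4.
      4 is a leaf — visit 4.
Visit 28.
At 28: go right to 31.
  At 31: no left child.
  Visit 31.
  At 31: go right to 17.
    17 is a leaf — visit 17.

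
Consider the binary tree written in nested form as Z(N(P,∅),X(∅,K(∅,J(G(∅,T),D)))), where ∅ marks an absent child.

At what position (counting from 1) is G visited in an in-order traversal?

6

In-order visits the left subtree, then the node, then the right subtree.
At Z: go left to N.
  At N: go left to P.
    P is a leaf — visit P.
  Visit N.
  At N: no right child.
Visit Z.
At Z: go right to X.
  At X: no left child.
  Visit X.
  At X: go right to K.
    At K: no left child.
    Visit K.
    At K: go right to J.
      At J: go left to G.
        At G: no left child.
        Visit G.
        At G: go right to T.
          T is a leaf — visit T.
      Visit J.
      At J: go right to D.
        D is a leaf — visit D.
Full in-order sequence: P, N, Z, X, K, G, T, J, D.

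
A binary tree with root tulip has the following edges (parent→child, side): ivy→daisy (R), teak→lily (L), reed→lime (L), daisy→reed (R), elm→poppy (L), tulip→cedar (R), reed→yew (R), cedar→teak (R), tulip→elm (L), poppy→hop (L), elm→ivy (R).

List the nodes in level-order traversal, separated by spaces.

tulip elm cedar poppy ivy teak hop daisy lily reed lime yew

Level-order visits nodes level by level from the root, left to right within each level.
Level 0: tulip
Level 1: elm, cedar
Level 2: poppy, ivy, teak
Level 3: hop, daisy, lily
Level 4: reed
Level 5: lime, yew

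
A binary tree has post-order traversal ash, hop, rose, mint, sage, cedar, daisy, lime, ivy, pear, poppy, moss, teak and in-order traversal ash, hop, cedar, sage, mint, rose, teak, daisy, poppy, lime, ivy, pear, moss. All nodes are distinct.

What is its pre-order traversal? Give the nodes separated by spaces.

teak cedar hop ash sage mint rose moss poppy daisy pear ivy lime

The last element of post-order is the root; it splits in-order into left and right subtrees.
Root teak: left subtree has 6 nodes {ash, hop, cedar, sage, mint, rose}, right has 6 {daisy, poppy, lime, ivy, pear, moss}.
  Root cedar: left subtree has 2 nodes {ash, hop}, right has 3 {sage, mint, rose}.
    Root hop: left subtree has 1 node {ash}, right has 0 { }.
    Root sage: left subtree has 0 nodes { }, right has 2 {mint, rose}.
      Root mint: left subtree has 0 nodes { }, right has 1 {rose}.
  Root moss: left subtree has 5 nodes {daisy, poppy, lime, ivy, pear}, right has 0 { }.
    Root poppy: left subtree has 1 node {daisy}, right has 3 {lime, ivy, pear}.
      Root pear: left subtree has 2 nodes {lime, ivy}, right has 0 { }.
        Root ivy: left subtree has 1 node {lime}, right has 0 { }.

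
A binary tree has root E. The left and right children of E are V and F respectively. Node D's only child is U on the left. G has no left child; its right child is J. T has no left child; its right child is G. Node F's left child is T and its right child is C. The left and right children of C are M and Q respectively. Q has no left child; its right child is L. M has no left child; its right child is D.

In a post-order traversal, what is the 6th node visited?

D

Post-order visits the left subtree, then the right subtree, then the node.
At E: go left to V.
  V is a leaf — visit V.
At E: go right to F.
  At F: go left to T.
    At T: no left child.
    At T: go right to G.
      At G: no left child.
      At G: go right to J.
        J is a leaf — visit J.
      Visit G.
    Visit T.
  At F: go right to C.
    At C: go left to M.
      At M: no left child.
      At M: go right to D.
        At D: go left to U.
          U is a leaf — visit U.
        At D: no right child.
        Visit D.
      Visit M.
    At C: go right to Q.
      At Q: no left child.
      At Q: go right to L.
        L is a leaf — visit L.
      Visit Q.
    Visit C.
  Visit F.
Visit E.
Full post-order sequence: V, J, G, T, U, D, M, L, Q, C, F, E.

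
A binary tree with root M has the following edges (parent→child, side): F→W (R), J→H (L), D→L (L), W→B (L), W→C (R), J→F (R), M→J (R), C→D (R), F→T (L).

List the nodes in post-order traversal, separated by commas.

H, T, B, L, D, C, W, F, J, M

Post-order visits the left subtree, then the right subtree, then the node.
At M: no left child.
At M: go right to J.
  At J: go left to H.
    H is a leaf — visit H.
  At J: go right to F.
    At F: go left to T.
      T is a leaf — visit T.
    At F: go right to W.
      At W: go left to B.
        B is a leaf — visit B.
      At W: go right to C.
        At C: no left child.
        At C: go right to D.
          At D: go left to L.
            L is a leaf — visit L.
          At D: no right child.
          Visit D.
        Visit C.
      Visit W.
    Visit F.
  Visit J.
Visit M.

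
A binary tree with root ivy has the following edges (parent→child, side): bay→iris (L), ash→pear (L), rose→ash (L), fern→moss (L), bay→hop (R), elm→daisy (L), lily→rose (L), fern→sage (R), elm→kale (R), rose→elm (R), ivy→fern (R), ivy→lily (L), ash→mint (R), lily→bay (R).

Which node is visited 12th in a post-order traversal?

moss

Post-order visits the left subtree, then the right subtree, then the node.
At ivy: go left to lily.
  At lily: go left to rose.
    At rose: go left to ash.
      At ash: go left to pear.
        pear is a leaf — visit pear.
      At ash: go right to mint.
        mint is a leaf — visit mint.
      Visit ash.
    At rose: go right to elm.
      At elm: go left to daisy.
        daisy is a leaf — visit daisy.
      At elm: go right to kale.
        kale is a leaf — visit kale.
      Visit elm.
    Visit rose.
  At lily: go right to bay.
    At bay: go left to iris.
      iris is a leaf — visit iris.
    At bay: go right to hop.
      hop is a leaf — visit hop.
    Visit bay.
  Visit lily.
At ivy: go right to fern.
  At fern: go left to moss.
    moss is a leaf — visit moss.
  At fern: go right to sage.
    sage is a leaf — visit sage.
  Visit fern.
Visit ivy.
Full post-order sequence: pear, mint, ash, daisy, kale, elm, rose, iris, hop, bay, lily, moss, sage, fern, ivy.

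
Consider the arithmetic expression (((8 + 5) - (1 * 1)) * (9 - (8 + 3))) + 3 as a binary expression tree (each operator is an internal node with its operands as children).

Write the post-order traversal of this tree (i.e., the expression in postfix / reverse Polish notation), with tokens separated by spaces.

8 5 + 1 1 * - 9 8 3 + - * 3 +

Post-order on an expression tree gives postfix notation: for each operator, emit left operand, right operand, then the operator.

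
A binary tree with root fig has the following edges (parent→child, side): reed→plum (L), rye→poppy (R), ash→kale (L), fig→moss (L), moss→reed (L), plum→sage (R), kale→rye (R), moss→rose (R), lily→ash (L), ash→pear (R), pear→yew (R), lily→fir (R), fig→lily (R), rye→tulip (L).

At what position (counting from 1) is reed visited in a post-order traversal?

3

Post-order visits the left subtree, then the right subtree, then the node.
At fig: go left to moss.
  At moss: go left to reed.
    At reed: go left to plum.
      At plum: no left child.
      At plum: go right to sage.
        sage is a leaf — visit sage.
      Visit plum.
    At reed: no right child.
    Visit reed.
  At moss: go right to rose.
    rose is a leaf — visit rose.
  Visit moss.
At fig: go right to lily.
  At lily: go left to ash.
    At ash: go left to kale.
      At kale: no left child.
      At kale: go right to rye.
        At rye: go left to tulip.
          tulip is a leaf — visit tulip.
        At rye: go right to poppy.
          poppy is a leaf — visit poppy.
        Visit rye.
      Visit kale.
    At ash: go right to pear.
      At pear: no left child.
      At pear: go right to yew.
        yew is a leaf — visit yew.
      Visit pear.
    Visit ash.
  At lily: go right to fir.
    fir is a leaf — visit fir.
  Visit lily.
Visit fig.
Full post-order sequence: sage, plum, reed, rose, moss, tulip, poppy, rye, kale, yew, pear, ash, fir, lily, fig.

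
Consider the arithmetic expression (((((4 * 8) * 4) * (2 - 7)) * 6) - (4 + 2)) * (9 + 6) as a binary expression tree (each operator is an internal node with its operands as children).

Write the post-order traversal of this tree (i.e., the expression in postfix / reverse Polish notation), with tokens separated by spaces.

Post-order on an expression tree gives postfix notation: for each operator, emit left operand, right operand, then the operator.

4 8 * 4 * 2 7 - * 6 * 4 2 + - 9 6 + *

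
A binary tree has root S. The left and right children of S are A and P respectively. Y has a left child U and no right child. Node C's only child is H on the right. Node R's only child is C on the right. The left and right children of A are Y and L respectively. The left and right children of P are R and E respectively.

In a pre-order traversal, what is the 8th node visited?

C

Pre-order visits the node, then its left subtree, then its right subtree.
Visit S.
At S: go left to A.
  Visit A.
  At A: go left to Y.
    Visit Y.
    At Y: go left to U.
      U is a leaf — visit U.
    At Y: no right child.
  At A: go right to L.
    L is a leaf — visit L.
At S: go right to P.
  Visit P.
  At P: go left to R.
    Visit R.
    At R: no left child.
    At R: go right to C.
      Visit C.
      At C: no left child.
      At C: go right to H.
        H is a leaf — visit H.
  At P: go right to E.
    E is a leaf — visit E.
Full pre-order sequence: S, A, Y, U, L, P, R, C, H, E.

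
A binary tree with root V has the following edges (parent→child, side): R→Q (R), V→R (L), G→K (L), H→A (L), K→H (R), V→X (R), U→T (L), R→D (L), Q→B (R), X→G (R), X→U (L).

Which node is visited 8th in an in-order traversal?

In-order visits the left subtree, then the node, then the right subtree.
At V: go left to R.
  At R: go left to D.
    D is a leaf — visit D.
  Visit R.
  At R: go right to Q.
    At Q: no left child.
    Visit Q.
    At Q: go right to B.
      B is a leaf — visit B.
Visit V.
At V: go right to X.
  At X: go left to U.
    At U: go left to T.
      T is a leaf — visit T.
    Visit U.
    At U: no right child.
  Visit X.
  At X: go right to G.
    At G: go left to K.
      At K: no left child.
      Visit K.
      At K: go right to H.
        At H: go left to A.
          A is a leaf — visit A.
        Visit H.
        At H: no right child.
    Visit G.
    At G: no right child.
Full in-order sequence: D, R, Q, B, V, T, U, X, K, A, H, G.

X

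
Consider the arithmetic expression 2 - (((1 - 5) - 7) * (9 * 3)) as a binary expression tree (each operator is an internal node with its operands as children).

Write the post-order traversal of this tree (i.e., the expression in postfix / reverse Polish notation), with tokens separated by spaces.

Post-order on an expression tree gives postfix notation: for each operator, emit left operand, right operand, then the operator.

2 1 5 - 7 - 9 3 * * -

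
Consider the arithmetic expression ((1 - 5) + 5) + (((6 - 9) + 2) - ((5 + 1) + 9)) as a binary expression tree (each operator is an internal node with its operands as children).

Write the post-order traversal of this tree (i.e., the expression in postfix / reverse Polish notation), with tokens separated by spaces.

1 5 - 5 + 6 9 - 2 + 5 1 + 9 + - +

Post-order on an expression tree gives postfix notation: for each operator, emit left operand, right operand, then the operator.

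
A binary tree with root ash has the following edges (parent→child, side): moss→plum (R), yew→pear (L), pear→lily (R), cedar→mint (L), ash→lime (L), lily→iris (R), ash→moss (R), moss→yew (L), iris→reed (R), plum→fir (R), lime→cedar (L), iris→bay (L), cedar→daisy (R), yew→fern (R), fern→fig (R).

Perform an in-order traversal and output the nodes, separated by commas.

mint, cedar, daisy, lime, ash, pear, lily, bay, iris, reed, yew, fern, fig, moss, plum, fir

In-order visits the left subtree, then the node, then the right subtree.
At ash: go left to lime.
  At lime: go left to cedar.
    At cedar: go left to mint.
      mint is a leaf — visit mint.
    Visit cedar.
    At cedar: go right to daisy.
      daisy is a leaf — visit daisy.
  Visit lime.
  At lime: no right child.
Visit ash.
At ash: go right to moss.
  At moss: go left to yew.
    At yew: go left to pear.
      At pear: no left child.
      Visit pear.
      At pear: go right to lily.
        At lily: no left child.
        Visit lily.
        At lily: go right to iris.
          At iris: go left to bay.
            bay is a leaf — visit bay.
          Visit iris.
          At iris: go right to reed.
            reed is a leaf — visit reed.
    Visit yew.
    At yew: go right to fern.
      At fern: no left child.
      Visit fern.
      At fern: go right to fig.
        fig is a leaf — visit fig.
  Visit moss.
  At moss: go right to plum.
    At plum: no left child.
    Visit plum.
    At plum: go right to fir.
      fir is a leaf — visit fir.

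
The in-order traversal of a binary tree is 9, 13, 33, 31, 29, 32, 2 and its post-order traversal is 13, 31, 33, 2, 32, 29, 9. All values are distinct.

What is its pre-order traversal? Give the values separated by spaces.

9 29 33 13 31 32 2

The last element of post-order is the root; it splits in-order into left and right subtrees.
Root 9: left subtree has 0 nodes { }, right has 6 {13, 33, 31, 29, 32, 2}.
  Root 29: left subtree has 3 nodes {13, 33, 31}, right has 2 {32, 2}.
    Root 33: left subtree has 1 node {13}, right has 1 {31}.
    Root 32: left subtree has 0 nodes { }, right has 1 {2}.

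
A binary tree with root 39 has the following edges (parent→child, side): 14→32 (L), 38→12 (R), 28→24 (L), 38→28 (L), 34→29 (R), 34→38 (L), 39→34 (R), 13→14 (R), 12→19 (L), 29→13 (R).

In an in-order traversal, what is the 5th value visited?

In-order visits the left subtree, then the node, then the right subtree.
At 39: no left child.
Visit 39.
At 39: go right to 34.
  At 34: go left to 38.
    At 38: go left to 28.
      At 28: go left to 24.
        24 is a leaf — visit 24.
      Visit 28.
      At 28: no right child.
    Visit 38.
    At 38: go right to 12.
      At 12: go left to 19.
        19 is a leaf — visit 19.
      Visit 12.
      At 12: no right child.
  Visit 34.
  At 34: go right to 29.
    At 29: no left child.
    Visit 29.
    At 29: go right to 13.
      At 13: no left child.
      Visit 13.
      At 13: go right to 14.
        At 14: go left to 32.
          32 is a leaf — visit 32.
        Visit 14.
        At 14: no right child.
Full in-order sequence: 39, 24, 28, 38, 19, 12, 34, 29, 13, 32, 14.

19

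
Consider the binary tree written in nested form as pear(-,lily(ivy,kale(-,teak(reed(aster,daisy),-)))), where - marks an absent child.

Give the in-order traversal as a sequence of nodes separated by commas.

pear, ivy, lily, kale, aster, reed, daisy, teak

In-order visits the left subtree, then the node, then the right subtree.
At pear: no left child.
Visit pear.
At pear: go right to lily.
  At lily: go left to ivy.
    ivy is a leaf — visit ivy.
  Visit lily.
  At lily: go right to kale.
    At kale: no left child.
    Visit kale.
    At kale: go right to teak.
      At teak: go left to reed.
        At reed: go left to aster.
          aster is a leaf — visit aster.
        Visit reed.
        At reed: go right to daisy.
          daisy is a leaf — visit daisy.
      Visit teak.
      At teak: no right child.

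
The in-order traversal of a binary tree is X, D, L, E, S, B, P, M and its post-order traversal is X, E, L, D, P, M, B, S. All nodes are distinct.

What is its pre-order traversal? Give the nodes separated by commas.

S, D, X, L, E, B, M, P

The last element of post-order is the root; it splits in-order into left and right subtrees.
Root S: left subtree has 4 nodes {X, D, L, E}, right has 3 {B, P, M}.
  Root D: left subtree has 1 node {X}, right has 2 {L, E}.
    Root L: left subtree has 0 nodes { }, right has 1 {E}.
  Root B: left subtree has 0 nodes { }, right has 2 {P, M}.
    Root M: left subtree has 1 node {P}, right has 0 { }.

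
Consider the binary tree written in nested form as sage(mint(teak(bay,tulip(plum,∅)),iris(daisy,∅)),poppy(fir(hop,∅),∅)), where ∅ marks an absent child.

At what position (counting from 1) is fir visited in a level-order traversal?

Level-order visits nodes level by level from the root, left to right within each level.
Level 0: sage
Level 1: mint, poppy
Level 2: teak, iris, fir
Level 3: bay, tulip, daisy, hop
Level 4: plum
Full level-order sequence: sage, mint, poppy, teak, iris, fir, bay, tulip, daisy, hop, plum.

6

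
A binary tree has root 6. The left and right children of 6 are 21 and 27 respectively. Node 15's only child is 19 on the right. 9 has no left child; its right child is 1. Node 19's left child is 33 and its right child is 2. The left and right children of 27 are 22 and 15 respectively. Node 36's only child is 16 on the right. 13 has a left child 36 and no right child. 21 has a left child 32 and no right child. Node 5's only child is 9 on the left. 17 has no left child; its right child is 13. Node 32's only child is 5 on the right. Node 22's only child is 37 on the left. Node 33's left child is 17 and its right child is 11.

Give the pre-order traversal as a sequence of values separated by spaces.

6 21 32 5 9 1 27 22 37 15 19 33 17 13 36 16 11 2

Pre-order visits the node, then its left subtree, then its right subtree.
Visit 6.
At 6: go left to 21.
  Visit 21.
  At 21: go left to 32.
    Visit 32.
    At 32: no left child.
    At 32: go right to 5.
      Visit 5.
      At 5: go left to 9.
        Visit 9.
        At 9: no left child.
        At 9: go right to 1.
          1 is a leaf — visit 1.
      At 5: no right child.
  At 21: no right child.
At 6: go right to 27.
  Visit 27.
  At 27: go left to 22.
    Visit 22.
    At 22: go left to 37.
      37 is a leaf — visit 37.
    At 22: no right child.
  At 27: go right to 15.
    Visit 15.
    At 15: no left child.
    At 15: go right to 19.
      Visit 19.
      At 19: go left to 33.
        Visit 33.
        At 33: go left to 17.
          Visit 17.
          At 17: no left child.
          At 17: go right to 13.
            Visit 13.
            At 13: go left to 36.
              Visit 36.
              At 36: no left child.
              At 36: go right to 16.
                16 is a leaf — visit 16.
            At 13: no right child.
        At 33: go right to 11.
          11 is a leaf — visit 11.
      At 19: go right to 2.
        2 is a leaf — visit 2.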